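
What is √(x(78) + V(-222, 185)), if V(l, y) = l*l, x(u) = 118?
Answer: √49402 ≈ 222.27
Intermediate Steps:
V(l, y) = l²
√(x(78) + V(-222, 185)) = √(118 + (-222)²) = √(118 + 49284) = √49402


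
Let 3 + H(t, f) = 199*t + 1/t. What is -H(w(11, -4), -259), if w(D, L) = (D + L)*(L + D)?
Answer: -477653/49 ≈ -9748.0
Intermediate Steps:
w(D, L) = (D + L)² (w(D, L) = (D + L)*(D + L) = (D + L)²)
H(t, f) = -3 + 1/t + 199*t (H(t, f) = -3 + (199*t + 1/t) = -3 + (1/t + 199*t) = -3 + 1/t + 199*t)
-H(w(11, -4), -259) = -(-3 + 1/((11 - 4)²) + 199*(11 - 4)²) = -(-3 + 1/(7²) + 199*7²) = -(-3 + 1/49 + 199*49) = -(-3 + 1/49 + 9751) = -1*477653/49 = -477653/49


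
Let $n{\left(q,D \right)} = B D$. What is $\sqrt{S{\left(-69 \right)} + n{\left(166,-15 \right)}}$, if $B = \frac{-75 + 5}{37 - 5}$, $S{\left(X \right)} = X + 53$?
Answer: $\frac{\sqrt{269}}{4} \approx 4.1003$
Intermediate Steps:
$S{\left(X \right)} = 53 + X$
$B = - \frac{35}{16}$ ($B = - \frac{70}{32} = \left(-70\right) \frac{1}{32} = - \frac{35}{16} \approx -2.1875$)
$n{\left(q,D \right)} = - \frac{35 D}{16}$
$\sqrt{S{\left(-69 \right)} + n{\left(166,-15 \right)}} = \sqrt{\left(53 - 69\right) - - \frac{525}{16}} = \sqrt{-16 + \frac{525}{16}} = \sqrt{\frac{269}{16}} = \frac{\sqrt{269}}{4}$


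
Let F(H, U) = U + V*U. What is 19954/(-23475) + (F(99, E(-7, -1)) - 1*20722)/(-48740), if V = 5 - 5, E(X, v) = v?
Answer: -97217107/228834300 ≈ -0.42484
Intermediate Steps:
V = 0
F(H, U) = U (F(H, U) = U + 0*U = U + 0 = U)
19954/(-23475) + (F(99, E(-7, -1)) - 1*20722)/(-48740) = 19954/(-23475) + (-1 - 1*20722)/(-48740) = 19954*(-1/23475) + (-1 - 20722)*(-1/48740) = -19954/23475 - 20723*(-1/48740) = -19954/23475 + 20723/48740 = -97217107/228834300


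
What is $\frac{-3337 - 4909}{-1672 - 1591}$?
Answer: $\frac{8246}{3263} \approx 2.5271$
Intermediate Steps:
$\frac{-3337 - 4909}{-1672 - 1591} = - \frac{8246}{-3263} = \left(-8246\right) \left(- \frac{1}{3263}\right) = \frac{8246}{3263}$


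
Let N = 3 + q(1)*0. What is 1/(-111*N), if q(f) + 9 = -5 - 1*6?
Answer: -1/333 ≈ -0.0030030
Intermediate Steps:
q(f) = -20 (q(f) = -9 + (-5 - 1*6) = -9 + (-5 - 6) = -9 - 11 = -20)
N = 3 (N = 3 - 20*0 = 3 + 0 = 3)
1/(-111*N) = 1/(-111*3) = 1/(-333) = -1/333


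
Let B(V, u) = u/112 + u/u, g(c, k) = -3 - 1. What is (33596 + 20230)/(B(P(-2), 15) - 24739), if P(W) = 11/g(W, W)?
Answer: -2009504/923547 ≈ -2.1759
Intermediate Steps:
g(c, k) = -4
P(W) = -11/4 (P(W) = 11/(-4) = 11*(-¼) = -11/4)
B(V, u) = 1 + u/112 (B(V, u) = u*(1/112) + 1 = u/112 + 1 = 1 + u/112)
(33596 + 20230)/(B(P(-2), 15) - 24739) = (33596 + 20230)/((1 + (1/112)*15) - 24739) = 53826/((1 + 15/112) - 24739) = 53826/(127/112 - 24739) = 53826/(-2770641/112) = 53826*(-112/2770641) = -2009504/923547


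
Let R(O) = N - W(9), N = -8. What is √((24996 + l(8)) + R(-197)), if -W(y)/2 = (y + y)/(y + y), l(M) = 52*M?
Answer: √25406 ≈ 159.39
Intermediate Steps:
W(y) = -2 (W(y) = -2*(y + y)/(y + y) = -2*2*y/(2*y) = -2*2*y*1/(2*y) = -2*1 = -2)
R(O) = -6 (R(O) = -8 - 1*(-2) = -8 + 2 = -6)
√((24996 + l(8)) + R(-197)) = √((24996 + 52*8) - 6) = √((24996 + 416) - 6) = √(25412 - 6) = √25406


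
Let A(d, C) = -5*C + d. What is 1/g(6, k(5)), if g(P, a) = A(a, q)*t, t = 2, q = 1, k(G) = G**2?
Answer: 1/40 ≈ 0.025000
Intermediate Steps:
A(d, C) = d - 5*C
g(P, a) = -10 + 2*a (g(P, a) = (a - 5*1)*2 = (a - 5)*2 = (-5 + a)*2 = -10 + 2*a)
1/g(6, k(5)) = 1/(-10 + 2*5**2) = 1/(-10 + 2*25) = 1/(-10 + 50) = 1/40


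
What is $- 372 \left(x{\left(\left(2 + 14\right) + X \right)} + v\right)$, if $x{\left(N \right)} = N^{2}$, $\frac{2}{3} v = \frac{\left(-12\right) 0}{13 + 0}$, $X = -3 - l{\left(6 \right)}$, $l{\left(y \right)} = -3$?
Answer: $-95232$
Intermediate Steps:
$X = 0$ ($X = -3 - -3 = -3 + 3 = 0$)
$v = 0$ ($v = \frac{3 \frac{\left(-12\right) 0}{13 + 0}}{2} = \frac{3 \cdot \frac{1}{13} \cdot 0}{2} = \frac{3}{2} \cdot 0 = 0$)
$- 372 \left(x{\left(\left(2 + 14\right) + X \right)} + v\right) = - 372 \left(\left(\left(2 + 14\right) + 0\right)^{2} + 0\right) = - 372 \left(\left(16 + 0\right)^{2} + 0\right) = - 372 \left(16^{2} + 0\right) = - 372 \left(256 + 0\right) = \left(-372\right) 256 = -95232$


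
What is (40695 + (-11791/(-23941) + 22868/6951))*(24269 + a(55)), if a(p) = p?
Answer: 54914208905709592/55471297 ≈ 9.8996e+8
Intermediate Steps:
(40695 + (-11791/(-23941) + 22868/6951))*(24269 + a(55)) = (40695 + (-11791/(-23941) + 22868/6951))*(24269 + 55) = (40695 + (-11791*(-1/23941) + 22868*(1/6951)))*24324 = (40695 + (11791/23941 + 22868/6951))*24324 = (40695 + 629442029/166413891)*24324 = (6772842736274/166413891)*24324 = 54914208905709592/55471297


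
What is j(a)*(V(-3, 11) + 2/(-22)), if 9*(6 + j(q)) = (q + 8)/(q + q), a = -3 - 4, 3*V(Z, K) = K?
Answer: -44663/2079 ≈ -21.483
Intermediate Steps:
V(Z, K) = K/3
a = -7
j(q) = -6 + (8 + q)/(18*q) (j(q) = -6 + ((q + 8)/(q + q))/9 = -6 + ((8 + q)/((2*q)))/9 = -6 + ((8 + q)*(1/(2*q)))/9 = -6 + ((8 + q)/(2*q))/9 = -6 + (8 + q)/(18*q))
j(a)*(V(-3, 11) + 2/(-22)) = ((1/18)*(8 - 107*(-7))/(-7))*((⅓)*11 + 2/(-22)) = ((1/18)*(-⅐)*(8 + 749))*(11/3 + 2*(-1/22)) = ((1/18)*(-⅐)*757)*(11/3 - 1/11) = -757/126*118/33 = -44663/2079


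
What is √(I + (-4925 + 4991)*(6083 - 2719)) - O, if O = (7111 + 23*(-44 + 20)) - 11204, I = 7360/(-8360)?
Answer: 4645 + 4*√606136993/209 ≈ 5116.2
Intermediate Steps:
I = -184/209 (I = 7360*(-1/8360) = -184/209 ≈ -0.88038)
O = -4645 (O = (7111 + 23*(-24)) - 11204 = (7111 - 552) - 11204 = 6559 - 11204 = -4645)
√(I + (-4925 + 4991)*(6083 - 2719)) - O = √(-184/209 + (-4925 + 4991)*(6083 - 2719)) - 1*(-4645) = √(-184/209 + 66*3364) + 4645 = √(-184/209 + 222024) + 4645 = √(46402832/209) + 4645 = 4*√606136993/209 + 4645 = 4645 + 4*√606136993/209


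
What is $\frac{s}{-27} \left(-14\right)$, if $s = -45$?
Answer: $- \frac{70}{3} \approx -23.333$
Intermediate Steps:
$\frac{s}{-27} \left(-14\right) = \frac{1}{-27} \left(-45\right) \left(-14\right) = \left(- \frac{1}{27}\right) \left(-45\right) \left(-14\right) = \frac{5}{3} \left(-14\right) = - \frac{70}{3}$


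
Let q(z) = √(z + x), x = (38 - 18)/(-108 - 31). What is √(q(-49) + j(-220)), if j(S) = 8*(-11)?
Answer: √(-1700248 + 417*I*√105501)/139 ≈ 0.37335 + 9.3883*I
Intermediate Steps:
x = -20/139 (x = 20/(-139) = 20*(-1/139) = -20/139 ≈ -0.14388)
q(z) = √(-20/139 + z) (q(z) = √(z - 20/139) = √(-20/139 + z))
j(S) = -88
√(q(-49) + j(-220)) = √(√(-2780 + 19321*(-49))/139 - 88) = √(√(-2780 - 946729)/139 - 88) = √(√(-949509)/139 - 88) = √((3*I*√105501)/139 - 88) = √(3*I*√105501/139 - 88) = √(-88 + 3*I*√105501/139)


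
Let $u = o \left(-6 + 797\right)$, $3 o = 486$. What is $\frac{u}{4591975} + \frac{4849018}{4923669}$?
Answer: $\frac{22897498223548}{22609364956275} \approx 1.0127$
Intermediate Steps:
$o = 162$ ($o = \frac{1}{3} \cdot 486 = 162$)
$u = 128142$ ($u = 162 \left(-6 + 797\right) = 162 \cdot 791 = 128142$)
$\frac{u}{4591975} + \frac{4849018}{4923669} = \frac{128142}{4591975} + \frac{4849018}{4923669} = \frac{22897498223548}{22609364956275}$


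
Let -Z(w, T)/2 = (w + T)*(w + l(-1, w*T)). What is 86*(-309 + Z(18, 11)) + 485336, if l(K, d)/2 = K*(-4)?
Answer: 329074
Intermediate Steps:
l(K, d) = -8*K (l(K, d) = 2*(K*(-4)) = 2*(-4*K) = -8*K)
Z(w, T) = -2*(8 + w)*(T + w) (Z(w, T) = -2*(w + T)*(w - 8*(-1)) = -2*(T + w)*(w + 8) = -2*(T + w)*(8 + w) = -2*(8 + w)*(T + w))
86*(-309 + Z(18, 11)) + 485336 = 86*(-309 + (-16*11 - 16*18 - 2*18**2 - 2*11*18)) + 485336 = 86*(-309 + (-176 - 288 - 2*324 - 396)) + 485336 = 86*(-309 + (-176 - 288 - 648 - 396)) + 485336 = 86*(-309 - 1508) + 485336 = 86*(-1817) + 485336 = -156262 + 485336 = 329074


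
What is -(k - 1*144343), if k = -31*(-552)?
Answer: 127231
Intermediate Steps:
k = 17112
-(k - 1*144343) = -(17112 - 1*144343) = -(17112 - 144343) = -1*(-127231) = 127231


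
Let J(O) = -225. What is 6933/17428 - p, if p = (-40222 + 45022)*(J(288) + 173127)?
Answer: -14464013061867/17428 ≈ -8.2993e+8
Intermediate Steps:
p = 829929600 (p = (-40222 + 45022)*(-225 + 173127) = 4800*172902 = 829929600)
6933/17428 - p = 6933/17428 - 1*829929600 = 6933*(1/17428) - 829929600 = 6933/17428 - 829929600 = -14464013061867/17428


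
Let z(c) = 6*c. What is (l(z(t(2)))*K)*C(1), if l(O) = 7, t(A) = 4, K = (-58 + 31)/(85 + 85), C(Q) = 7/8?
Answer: -1323/1360 ≈ -0.97279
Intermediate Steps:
C(Q) = 7/8 (C(Q) = 7*(⅛) = 7/8)
K = -27/170 ≈ -0.15882
(l(z(t(2)))*K)*C(1) = (7*(-27/170))*(7/8) = -189/170*7/8 = -1323/1360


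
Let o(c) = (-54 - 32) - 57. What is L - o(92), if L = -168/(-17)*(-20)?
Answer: -929/17 ≈ -54.647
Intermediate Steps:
o(c) = -143 (o(c) = -86 - 57 = -143)
L = -3360/17 (L = -168*(-1)/17*(-20) = -24*(-7/17)*(-20) = (168/17)*(-20) = -3360/17 ≈ -197.65)
L - o(92) = -3360/17 - 1*(-143) = -3360/17 + 143 = -929/17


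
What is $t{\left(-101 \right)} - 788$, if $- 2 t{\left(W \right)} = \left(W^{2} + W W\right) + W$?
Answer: $- \frac{21877}{2} \approx -10939.0$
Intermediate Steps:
$t{\left(W \right)} = - W^{2} - \frac{W}{2}$ ($t{\left(W \right)} = - \frac{\left(W^{2} + W W\right) + W}{2} = - \frac{\left(W^{2} + W^{2}\right) + W}{2} = - \frac{2 W^{2} + W}{2} = - \frac{W + 2 W^{2}}{2} = - W^{2} - \frac{W}{2}$)
$t{\left(-101 \right)} - 788 = \left(-1\right) \left(-101\right) \left(\frac{1}{2} - 101\right) - 788 = \left(-1\right) \left(-101\right) \left(- \frac{201}{2}\right) - 788 = - \frac{20301}{2} - 788 = - \frac{21877}{2}$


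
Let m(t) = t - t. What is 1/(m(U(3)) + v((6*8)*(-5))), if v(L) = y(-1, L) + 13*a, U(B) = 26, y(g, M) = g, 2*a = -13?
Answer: -2/171 ≈ -0.011696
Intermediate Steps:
a = -13/2 (a = (1/2)*(-13) = -13/2 ≈ -6.5000)
m(t) = 0
v(L) = -171/2 (v(L) = -1 + 13*(-13/2) = -1 - 169/2 = -171/2)
1/(m(U(3)) + v((6*8)*(-5))) = 1/(0 - 171/2) = 1/(-171/2) = -2/171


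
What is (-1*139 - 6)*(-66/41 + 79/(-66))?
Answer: 1101275/2706 ≈ 406.98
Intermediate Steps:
(-1*139 - 6)*(-66/41 + 79/(-66)) = (-139 - 6)*(-66*1/41 + 79*(-1/66)) = -145*(-66/41 - 79/66) = -145*(-7595/2706) = 1101275/2706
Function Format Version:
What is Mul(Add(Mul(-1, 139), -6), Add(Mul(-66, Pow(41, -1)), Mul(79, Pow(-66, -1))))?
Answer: Rational(1101275, 2706) ≈ 406.98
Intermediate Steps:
Mul(Add(Mul(-1, 139), -6), Add(Mul(-66, Pow(41, -1)), Mul(79, Pow(-66, -1)))) = Mul(Add(-139, -6), Add(Mul(-66, Rational(1, 41)), Mul(79, Rational(-1, 66)))) = Mul(-145, Add(Rational(-66, 41), Rational(-79, 66))) = Mul(-145, Rational(-7595, 2706)) = Rational(1101275, 2706)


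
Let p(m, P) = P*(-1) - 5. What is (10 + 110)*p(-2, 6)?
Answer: -1320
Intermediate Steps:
p(m, P) = -5 - P (p(m, P) = -P - 5 = -5 - P)
(10 + 110)*p(-2, 6) = (10 + 110)*(-5 - 1*6) = 120*(-5 - 6) = 120*(-11) = -1320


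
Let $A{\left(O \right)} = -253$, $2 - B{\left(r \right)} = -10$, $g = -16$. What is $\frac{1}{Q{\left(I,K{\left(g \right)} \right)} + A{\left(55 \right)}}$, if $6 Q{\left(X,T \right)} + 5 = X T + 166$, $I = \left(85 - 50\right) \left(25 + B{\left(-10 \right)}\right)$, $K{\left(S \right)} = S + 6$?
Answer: $- \frac{2}{4769} \approx -0.00041938$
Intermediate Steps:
$B{\left(r \right)} = 12$ ($B{\left(r \right)} = 2 - -10 = 2 + 10 = 12$)
$K{\left(S \right)} = 6 + S$
$I = 1295$ ($I = \left(85 - 50\right) \left(25 + 12\right) = 35 \cdot 37 = 1295$)
$Q{\left(X,T \right)} = \frac{161}{6} + \frac{T X}{6}$ ($Q{\left(X,T \right)} = - \frac{5}{6} + \frac{X T + 166}{6} = - \frac{5}{6} + \frac{T X + 166}{6} = - \frac{5}{6} + \frac{166 + T X}{6} = - \frac{5}{6} + \left(\frac{83}{3} + \frac{T X}{6}\right) = \frac{161}{6} + \frac{T X}{6}$)
$\frac{1}{Q{\left(I,K{\left(g \right)} \right)} + A{\left(55 \right)}} = \frac{1}{\left(\frac{161}{6} + \frac{1}{6} \left(6 - 16\right) 1295\right) - 253} = \frac{1}{\left(\frac{161}{6} + \frac{1}{6} \left(-10\right) 1295\right) - 253} = \frac{1}{\left(\frac{161}{6} - \frac{6475}{3}\right) - 253} = \frac{1}{- \frac{4263}{2} - 253} = \frac{1}{- \frac{4769}{2}} = - \frac{2}{4769}$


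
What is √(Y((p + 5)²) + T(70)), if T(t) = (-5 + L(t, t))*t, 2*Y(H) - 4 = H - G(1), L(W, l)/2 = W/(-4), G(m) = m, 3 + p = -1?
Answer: I*√2798 ≈ 52.896*I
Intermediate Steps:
p = -4 (p = -3 - 1 = -4)
L(W, l) = -W/2 (L(W, l) = 2*(W/(-4)) = 2*(W*(-¼)) = 2*(-W/4) = -W/2)
Y(H) = 3/2 + H/2 (Y(H) = 2 + (H - 1*1)/2 = 2 + (H - 1)/2 = 2 + (-1 + H)/2 = 2 + (-½ + H/2) = 3/2 + H/2)
T(t) = t*(-5 - t/2) (T(t) = (-5 - t/2)*t = t*(-5 - t/2))
√(Y((p + 5)²) + T(70)) = √((3/2 + (-4 + 5)²/2) - ½*70*(10 + 70)) = √((3/2 + (½)*1²) - ½*70*80) = √((3/2 + (½)*1) - 2800) = √((3/2 + ½) - 2800) = √(2 - 2800) = √(-2798) = I*√2798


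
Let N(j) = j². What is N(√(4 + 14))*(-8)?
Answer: -144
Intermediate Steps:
N(√(4 + 14))*(-8) = (√(4 + 14))²*(-8) = (√18)²*(-8) = (3*√2)²*(-8) = 18*(-8) = -144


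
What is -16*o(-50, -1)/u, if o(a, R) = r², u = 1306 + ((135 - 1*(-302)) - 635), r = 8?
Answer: -256/277 ≈ -0.92419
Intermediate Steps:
u = 1108 (u = 1306 + ((135 + 302) - 635) = 1306 + (437 - 635) = 1306 - 198 = 1108)
o(a, R) = 64 (o(a, R) = 8² = 64)
-16*o(-50, -1)/u = -1024/1108 = -16*16/277 = -256/277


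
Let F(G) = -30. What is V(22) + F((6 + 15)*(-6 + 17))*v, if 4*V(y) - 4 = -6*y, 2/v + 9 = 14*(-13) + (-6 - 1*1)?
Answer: -1046/33 ≈ -31.697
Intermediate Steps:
v = -1/99 (v = 2/(-9 + (14*(-13) + (-6 - 1*1))) = 2/(-9 + (-182 + (-6 - 1))) = 2/(-9 + (-182 - 7)) = 2/(-9 - 189) = 2/(-198) = 2*(-1/198) = -1/99 ≈ -0.010101)
V(y) = 1 - 3*y/2 (V(y) = 1 + (-6*y)/4 = 1 - 3*y/2)
V(22) + F((6 + 15)*(-6 + 17))*v = (1 - 3/2*22) - 30*(-1/99) = (1 - 33) + 10/33 = -32 + 10/33 = -1046/33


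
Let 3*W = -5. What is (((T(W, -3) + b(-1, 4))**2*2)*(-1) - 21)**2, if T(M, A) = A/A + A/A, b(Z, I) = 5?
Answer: 14161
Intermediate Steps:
W = -5/3 (W = (1/3)*(-5) = -5/3 ≈ -1.6667)
T(M, A) = 2 (T(M, A) = 1 + 1 = 2)
(((T(W, -3) + b(-1, 4))**2*2)*(-1) - 21)**2 = (((2 + 5)**2*2)*(-1) - 21)**2 = ((7**2*2)*(-1) - 21)**2 = ((49*2)*(-1) - 21)**2 = (98*(-1) - 21)**2 = (-98 - 21)**2 = (-119)**2 = 14161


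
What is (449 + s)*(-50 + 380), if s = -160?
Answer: 95370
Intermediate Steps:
(449 + s)*(-50 + 380) = (449 - 160)*(-50 + 380) = 289*330 = 95370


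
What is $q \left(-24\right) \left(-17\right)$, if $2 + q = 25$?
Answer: $9384$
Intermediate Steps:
$q = 23$ ($q = -2 + 25 = 23$)
$q \left(-24\right) \left(-17\right) = 23 \left(-24\right) \left(-17\right) = \left(-552\right) \left(-17\right) = 9384$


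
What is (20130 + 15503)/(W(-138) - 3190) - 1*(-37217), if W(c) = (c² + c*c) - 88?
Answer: 1295559403/34810 ≈ 37218.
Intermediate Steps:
W(c) = -88 + 2*c² (W(c) = (c² + c²) - 88 = 2*c² - 88 = -88 + 2*c²)
(20130 + 15503)/(W(-138) - 3190) - 1*(-37217) = (20130 + 15503)/((-88 + 2*(-138)²) - 3190) - 1*(-37217) = 35633/((-88 + 2*19044) - 3190) + 37217 = 35633/((-88 + 38088) - 3190) + 37217 = 35633/(38000 - 3190) + 37217 = 35633/34810 + 37217 = 1295559403/34810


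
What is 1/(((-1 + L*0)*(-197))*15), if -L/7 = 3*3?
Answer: 1/2955 ≈ 0.00033841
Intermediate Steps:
L = -63 (L = -21*3 = -7*9 = -63)
1/(((-1 + L*0)*(-197))*15) = 1/(((-1 - 63*0)*(-197))*15) = 1/(((-1 + 0)*(-197))*15) = 1/(-1*(-197)*15) = 1/(197*15) = 1/2955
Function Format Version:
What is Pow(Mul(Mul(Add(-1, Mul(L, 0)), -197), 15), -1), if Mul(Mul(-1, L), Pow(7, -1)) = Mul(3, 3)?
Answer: Rational(1, 2955) ≈ 0.00033841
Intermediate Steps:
L = -63 (L = Mul(-7, Mul(3, 3)) = Mul(-7, 9) = -63)
Pow(Mul(Mul(Add(-1, Mul(L, 0)), -197), 15), -1) = Pow(Mul(Mul(Add(-1, Mul(-63, 0)), -197), 15), -1) = Pow(Mul(Mul(Add(-1, 0), -197), 15), -1) = Pow(Mul(Mul(-1, -197), 15), -1) = Pow(Mul(197, 15), -1) = Pow(2955, -1) = Rational(1, 2955)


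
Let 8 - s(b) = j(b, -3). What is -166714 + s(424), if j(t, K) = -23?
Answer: -166683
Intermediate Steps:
s(b) = 31 (s(b) = 8 - 1*(-23) = 8 + 23 = 31)
-166714 + s(424) = -166714 + 31 = -166683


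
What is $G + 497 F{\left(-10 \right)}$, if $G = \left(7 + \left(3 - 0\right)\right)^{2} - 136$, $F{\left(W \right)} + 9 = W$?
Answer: $-9479$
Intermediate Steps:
$F{\left(W \right)} = -9 + W$
$G = -36$ ($G = \left(7 + \left(3 + 0\right)\right)^{2} - 136 = \left(7 + 3\right)^{2} - 136 = 10^{2} - 136 = 100 - 136 = -36$)
$G + 497 F{\left(-10 \right)} = -36 + 497 \left(-9 - 10\right) = -36 + 497 \left(-19\right) = -36 - 9443 = -9479$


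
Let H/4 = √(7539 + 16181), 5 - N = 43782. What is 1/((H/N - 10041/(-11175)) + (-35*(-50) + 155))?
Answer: 3167556265100231425/6037040808396687677096 + 607433235625*√5930/12074081616793375354192 ≈ 0.00052469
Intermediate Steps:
N = -43777 (N = 5 - 1*43782 = 5 - 43782 = -43777)
H = 8*√5930 (H = 4*√(7539 + 16181) = 4*√23720 = 4*(2*√5930) = 8*√5930 ≈ 616.05)
1/((H/N - 10041/(-11175)) + (-35*(-50) + 155)) = 1/(((8*√5930)/(-43777) - 10041/(-11175)) + (-35*(-50) + 155)) = 1/(((8*√5930)*(-1/43777) - 10041*(-1/11175)) + (1750 + 155)) = 1/((-8*√5930/43777 + 3347/3725) + 1905) = 1/((3347/3725 - 8*√5930/43777) + 1905) = 1/(7099472/3725 - 8*√5930/43777)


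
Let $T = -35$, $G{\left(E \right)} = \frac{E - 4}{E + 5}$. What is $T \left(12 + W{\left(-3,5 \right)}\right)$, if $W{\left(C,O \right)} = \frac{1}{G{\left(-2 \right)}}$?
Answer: $- \frac{805}{2} \approx -402.5$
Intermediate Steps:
$G{\left(E \right)} = \frac{-4 + E}{5 + E}$
$W{\left(C,O \right)} = - \frac{1}{2}$ ($W{\left(C,O \right)} = \frac{1}{\frac{1}{5 - 2} \left(-4 - 2\right)} = \frac{1}{\frac{1}{3} \left(-6\right)} = \frac{1}{-2} = - \frac{1}{2}$)
$T \left(12 + W{\left(-3,5 \right)}\right) = - 35 \left(12 - \frac{1}{2}\right) = \left(-35\right) \frac{23}{2} = - \frac{805}{2}$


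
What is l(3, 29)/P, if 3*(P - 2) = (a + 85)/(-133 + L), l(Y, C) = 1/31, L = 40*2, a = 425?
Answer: -53/1984 ≈ -0.026714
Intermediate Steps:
L = 80
l(Y, C) = 1/31
P = -64/53 (P = 2 + ((425 + 85)/(-133 + 80))/3 = 2 + (510/(-53))/3 = 2 + (510*(-1/53))/3 = 2 + (1/3)*(-510/53) = 2 - 170/53 = -64/53 ≈ -1.2075)
l(3, 29)/P = 1/(31*(-64/53)) = (1/31)*(-53/64) = -53/1984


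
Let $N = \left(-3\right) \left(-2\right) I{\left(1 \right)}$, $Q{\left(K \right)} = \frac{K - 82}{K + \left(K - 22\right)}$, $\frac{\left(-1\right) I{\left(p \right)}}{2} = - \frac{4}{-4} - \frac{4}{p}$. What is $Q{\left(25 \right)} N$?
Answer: $- \frac{513}{7} \approx -73.286$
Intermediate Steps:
$I{\left(p \right)} = -2 + \frac{8}{p}$ ($I{\left(p \right)} = - 2 \left(- \frac{4}{-4} - \frac{4}{p}\right) = - 2 \left(\left(-4\right) \left(- \frac{1}{4}\right) - \frac{4}{p}\right) = - 2 \left(1 - \frac{4}{p}\right) = -2 + \frac{8}{p}$)
$Q{\left(K \right)} = \frac{-82 + K}{-22 + 2 K}$ ($Q{\left(K \right)} = \frac{-82 + K}{K + \left(K - 22\right)} = \frac{-82 + K}{K + \left(-22 + K\right)} = \frac{-82 + K}{-22 + 2 K}$)
$N = 36$ ($N = \left(-3\right) \left(-2\right) \left(-2 + \frac{8}{1}\right) = 6 \left(-2 + 8 \cdot 1\right) = 6 \left(-2 + 8\right) = 6 \cdot 6 = 36$)
$Q{\left(25 \right)} N = \frac{-82 + 25}{2 \left(-11 + 25\right)} 36 = \frac{1}{2} \cdot \frac{1}{14} \left(-57\right) 36 = \left(- \frac{57}{28}\right) 36 = - \frac{513}{7}$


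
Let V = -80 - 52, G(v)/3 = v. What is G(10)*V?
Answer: -3960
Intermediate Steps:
G(v) = 3*v
V = -132
G(10)*V = (3*10)*(-132) = 30*(-132) = -3960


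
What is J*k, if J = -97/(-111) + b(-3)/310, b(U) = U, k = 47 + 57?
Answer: 1546324/17205 ≈ 89.876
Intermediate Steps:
k = 104
J = 29737/34410 (J = -97/(-111) - 3/310 = -97*(-1/111) - 3*1/310 = 97/111 - 3/310 = 29737/34410 ≈ 0.86420)
J*k = (29737/34410)*104 = 1546324/17205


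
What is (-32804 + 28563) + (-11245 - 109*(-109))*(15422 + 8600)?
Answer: 15273751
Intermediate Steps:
(-32804 + 28563) + (-11245 - 109*(-109))*(15422 + 8600) = -4241 + (-11245 + 11881)*24022 = -4241 + 636*24022 = -4241 + 15277992 = 15273751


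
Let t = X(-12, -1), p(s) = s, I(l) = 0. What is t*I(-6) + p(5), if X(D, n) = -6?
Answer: 5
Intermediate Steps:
t = -6
t*I(-6) + p(5) = -6*0 + 5 = 0 + 5 = 5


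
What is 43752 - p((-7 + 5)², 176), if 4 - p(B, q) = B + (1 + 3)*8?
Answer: 43784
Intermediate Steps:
p(B, q) = -28 - B (p(B, q) = 4 - (B + (1 + 3)*8) = 4 - (B + 4*8) = 4 - (B + 32) = 4 - (32 + B) = 4 + (-32 - B) = -28 - B)
43752 - p((-7 + 5)², 176) = 43752 - (-28 - (-7 + 5)²) = 43752 - (-28 - 1*(-2)²) = 43752 - (-28 - 1*4) = 43752 - (-28 - 4) = 43752 - 1*(-32) = 43752 + 32 = 43784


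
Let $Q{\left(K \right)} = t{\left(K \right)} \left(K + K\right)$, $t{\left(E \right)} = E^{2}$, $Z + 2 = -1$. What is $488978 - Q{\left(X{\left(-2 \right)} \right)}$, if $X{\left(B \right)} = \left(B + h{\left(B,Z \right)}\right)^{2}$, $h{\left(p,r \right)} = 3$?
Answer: $488976$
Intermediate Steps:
$Z = -3$ ($Z = -2 - 1 = -3$)
$X{\left(B \right)} = \left(3 + B\right)^{2}$ ($X{\left(B \right)} = \left(B + 3\right)^{2} = \left(3 + B\right)^{2}$)
$Q{\left(K \right)} = 2 K^{3}$ ($Q{\left(K \right)} = K^{2} \left(K + K\right) = K^{2} \cdot 2 K = 2 K^{3}$)
$488978 - Q{\left(X{\left(-2 \right)} \right)} = 488978 - 2 \left(\left(3 - 2\right)^{2}\right)^{3} = 488978 - 2 \left(1^{2}\right)^{3} = 488978 - 2 \cdot 1^{3} = 488978 - 2 \cdot 1 = 488978 - 2 = 488976$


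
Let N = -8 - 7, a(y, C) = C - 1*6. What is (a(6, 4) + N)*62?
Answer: -1054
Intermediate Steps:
a(y, C) = -6 + C (a(y, C) = C - 6 = -6 + C)
N = -15
(a(6, 4) + N)*62 = ((-6 + 4) - 15)*62 = (-2 - 15)*62 = -17*62 = -1054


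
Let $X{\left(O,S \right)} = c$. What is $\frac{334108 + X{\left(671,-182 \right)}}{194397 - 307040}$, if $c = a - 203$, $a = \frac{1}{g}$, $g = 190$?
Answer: $- \frac{63441951}{21402170} \approx -2.9643$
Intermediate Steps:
$a = \frac{1}{190} \approx 0.0052632$
$c = - \frac{38569}{190}$ ($c = \frac{1}{190} - 203 = - \frac{38569}{190} \approx -202.99$)
$X{\left(O,S \right)} = - \frac{38569}{190}$
$\frac{334108 + X{\left(671,-182 \right)}}{194397 - 307040} = \frac{334108 - \frac{38569}{190}}{194397 - 307040} = \frac{63441951}{190 \left(-112643\right)} = \frac{63441951}{190} \left(- \frac{1}{112643}\right) = - \frac{63441951}{21402170}$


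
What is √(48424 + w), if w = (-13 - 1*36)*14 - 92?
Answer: 3*√5294 ≈ 218.28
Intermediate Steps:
w = -778 (w = (-13 - 36)*14 - 92 = -49*14 - 92 = -686 - 92 = -778)
√(48424 + w) = √(48424 - 778) = √47646 = 3*√5294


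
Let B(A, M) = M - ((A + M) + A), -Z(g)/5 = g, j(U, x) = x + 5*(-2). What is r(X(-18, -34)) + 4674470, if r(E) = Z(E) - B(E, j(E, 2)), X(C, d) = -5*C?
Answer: 4674200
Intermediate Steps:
j(U, x) = -10 + x (j(U, x) = x - 10 = -10 + x)
Z(g) = -5*g
B(A, M) = -2*A (B(A, M) = M - (M + 2*A) = M + (-M - 2*A) = -2*A)
r(E) = -3*E (r(E) = -5*E - (-2)*E = -5*E + 2*E = -3*E)
r(X(-18, -34)) + 4674470 = -(-15)*(-18) + 4674470 = -3*90 + 4674470 = -270 + 4674470 = 4674200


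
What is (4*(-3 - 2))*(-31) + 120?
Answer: 740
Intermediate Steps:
(4*(-3 - 2))*(-31) + 120 = (4*(-5))*(-31) + 120 = -20*(-31) + 120 = 620 + 120 = 740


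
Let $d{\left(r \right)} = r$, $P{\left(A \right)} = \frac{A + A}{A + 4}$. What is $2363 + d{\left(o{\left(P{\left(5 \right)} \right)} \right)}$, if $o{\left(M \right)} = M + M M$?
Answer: $\frac{191593}{81} \approx 2365.3$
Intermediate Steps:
$P{\left(A \right)} = \frac{2 A}{4 + A}$
$o{\left(M \right)} = M + M^{2}$
$2363 + d{\left(o{\left(P{\left(5 \right)} \right)} \right)} = 2363 + 2 \cdot 5 \frac{1}{4 + 5} \left(1 + 2 \cdot 5 \frac{1}{4 + 5}\right) = 2363 + 2 \cdot 5 \cdot \frac{1}{9} \left(1 + 2 \cdot 5 \cdot \frac{1}{9}\right) = 2363 + \frac{10 \left(1 + \frac{10}{9}\right)}{9} = 2363 + \frac{10}{9} \cdot \frac{19}{9} = 2363 + \frac{190}{81} = \frac{191593}{81}$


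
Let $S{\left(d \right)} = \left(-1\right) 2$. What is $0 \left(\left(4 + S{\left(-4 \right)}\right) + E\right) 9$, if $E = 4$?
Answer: $0$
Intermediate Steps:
$S{\left(d \right)} = -2$
$0 \left(\left(4 + S{\left(-4 \right)}\right) + E\right) 9 = 0 \left(\left(4 - 2\right) + 4\right) 9 = 0 \left(2 + 4\right) 9 = 0 \cdot 6 \cdot 9 = 0 \cdot 9 = 0$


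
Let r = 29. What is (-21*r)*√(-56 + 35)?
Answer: -609*I*√21 ≈ -2790.8*I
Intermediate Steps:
(-21*r)*√(-56 + 35) = (-21*29)*√(-56 + 35) = -609*I*√21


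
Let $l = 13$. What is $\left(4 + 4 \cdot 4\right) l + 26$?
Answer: $286$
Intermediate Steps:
$\left(4 + 4 \cdot 4\right) l + 26 = \left(4 + 4 \cdot 4\right) 13 + 26 = \left(4 + 16\right) 13 + 26 = 20 \cdot 13 + 26 = 260 + 26 = 286$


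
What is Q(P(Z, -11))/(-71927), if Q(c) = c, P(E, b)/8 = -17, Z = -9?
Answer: 8/4231 ≈ 0.0018908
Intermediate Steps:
P(E, b) = -136 (P(E, b) = 8*(-17) = -136)
Q(P(Z, -11))/(-71927) = -136/(-71927) = -136*(-1/71927) = 8/4231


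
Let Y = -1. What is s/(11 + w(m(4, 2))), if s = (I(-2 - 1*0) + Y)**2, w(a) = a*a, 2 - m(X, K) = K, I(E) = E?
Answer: 9/11 ≈ 0.81818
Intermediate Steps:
m(X, K) = 2 - K
w(a) = a**2
s = 9 (s = ((-2 - 1*0) - 1)**2 = ((-2 + 0) - 1)**2 = (-2 - 1)**2 = (-3)**2 = 9)
s/(11 + w(m(4, 2))) = 9/(11 + (2 - 1*2)**2) = 9/(11 + (2 - 2)**2) = 9/(11 + 0**2) = 9/(11 + 0) = 9/11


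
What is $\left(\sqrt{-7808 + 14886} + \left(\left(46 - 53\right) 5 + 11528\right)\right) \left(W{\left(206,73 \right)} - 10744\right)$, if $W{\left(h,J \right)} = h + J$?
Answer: $-120274245 - 10465 \sqrt{7078} \approx -1.2115 \cdot 10^{8}$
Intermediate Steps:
$W{\left(h,J \right)} = J + h$
$\left(\sqrt{-7808 + 14886} + \left(\left(46 - 53\right) 5 + 11528\right)\right) \left(W{\left(206,73 \right)} - 10744\right) = \left(\sqrt{-7808 + 14886} + \left(\left(46 - 53\right) 5 + 11528\right)\right) \left(\left(73 + 206\right) - 10744\right) = \left(\sqrt{7078} + \left(\left(-7\right) 5 + 11528\right)\right) \left(279 - 10744\right) = \left(\sqrt{7078} + \left(-35 + 11528\right)\right) \left(-10465\right) = \left(\sqrt{7078} + 11493\right) \left(-10465\right) = \left(11493 + \sqrt{7078}\right) \left(-10465\right) = -120274245 - 10465 \sqrt{7078}$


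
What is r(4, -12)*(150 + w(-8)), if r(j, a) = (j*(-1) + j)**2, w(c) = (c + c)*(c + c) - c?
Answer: 0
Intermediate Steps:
w(c) = -c + 4*c**2 (w(c) = (2*c)*(2*c) - c = 4*c**2 - c = -c + 4*c**2)
r(j, a) = 0 (r(j, a) = (-j + j)**2 = 0**2 = 0)
r(4, -12)*(150 + w(-8)) = 0*(150 - 8*(-1 + 4*(-8))) = 0*(150 - 8*(-1 - 32)) = 0*(150 - 8*(-33)) = 0*(150 + 264) = 0*414 = 0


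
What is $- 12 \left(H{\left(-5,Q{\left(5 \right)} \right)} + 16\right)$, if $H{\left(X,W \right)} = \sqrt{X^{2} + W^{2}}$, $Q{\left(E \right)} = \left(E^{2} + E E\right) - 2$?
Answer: $-192 - 12 \sqrt{2329} \approx -771.12$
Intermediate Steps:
$Q{\left(E \right)} = -2 + 2 E^{2}$ ($Q{\left(E \right)} = \left(E^{2} + E^{2}\right) - 2 = 2 E^{2} - 2 = -2 + 2 E^{2}$)
$H{\left(X,W \right)} = \sqrt{W^{2} + X^{2}}$
$- 12 \left(H{\left(-5,Q{\left(5 \right)} \right)} + 16\right) = - 12 \left(\sqrt{\left(-2 + 2 \cdot 5^{2}\right)^{2} + \left(-5\right)^{2}} + 16\right) = - 12 \left(\sqrt{\left(-2 + 2 \cdot 25\right)^{2} + 25} + 16\right) = - 12 \left(\sqrt{\left(-2 + 50\right)^{2} + 25} + 16\right) = - 12 \left(\sqrt{48^{2} + 25} + 16\right) = - 12 \left(\sqrt{2304 + 25} + 16\right) = - 12 \left(\sqrt{2329} + 16\right) = - 12 \left(16 + \sqrt{2329}\right) = -192 - 12 \sqrt{2329}$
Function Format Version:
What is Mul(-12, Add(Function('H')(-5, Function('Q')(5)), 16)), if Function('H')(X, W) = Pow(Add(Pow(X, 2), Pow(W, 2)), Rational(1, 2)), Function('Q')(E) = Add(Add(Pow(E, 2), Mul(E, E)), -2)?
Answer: Add(-192, Mul(-12, Pow(2329, Rational(1, 2)))) ≈ -771.12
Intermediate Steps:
Function('Q')(E) = Add(-2, Mul(2, Pow(E, 2))) (Function('Q')(E) = Add(Add(Pow(E, 2), Pow(E, 2)), -2) = Add(Mul(2, Pow(E, 2)), -2) = Add(-2, Mul(2, Pow(E, 2))))
Function('H')(X, W) = Pow(Add(Pow(W, 2), Pow(X, 2)), Rational(1, 2))
Mul(-12, Add(Function('H')(-5, Function('Q')(5)), 16)) = Mul(-12, Add(Pow(Add(Pow(Add(-2, Mul(2, Pow(5, 2))), 2), Pow(-5, 2)), Rational(1, 2)), 16)) = Mul(-12, Add(Pow(Add(Pow(Add(-2, Mul(2, 25)), 2), 25), Rational(1, 2)), 16)) = Mul(-12, Add(Pow(Add(Pow(Add(-2, 50), 2), 25), Rational(1, 2)), 16)) = Mul(-12, Add(Pow(Add(Pow(48, 2), 25), Rational(1, 2)), 16)) = Mul(-12, Add(Pow(Add(2304, 25), Rational(1, 2)), 16)) = Mul(-12, Add(Pow(2329, Rational(1, 2)), 16)) = Mul(-12, Add(16, Pow(2329, Rational(1, 2)))) = Add(-192, Mul(-12, Pow(2329, Rational(1, 2))))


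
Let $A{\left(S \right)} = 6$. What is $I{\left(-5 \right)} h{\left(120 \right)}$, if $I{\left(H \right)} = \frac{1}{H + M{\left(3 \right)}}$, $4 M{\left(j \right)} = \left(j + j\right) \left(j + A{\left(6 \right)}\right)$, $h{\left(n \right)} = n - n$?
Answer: $0$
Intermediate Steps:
$h{\left(n \right)} = 0$
$M{\left(j \right)} = \frac{j \left(6 + j\right)}{2}$ ($M{\left(j \right)} = \frac{\left(j + j\right) \left(j + 6\right)}{4} = \frac{2 j \left(6 + j\right)}{4} = \frac{j \left(6 + j\right)}{2}$)
$I{\left(H \right)} = \frac{1}{\frac{27}{2} + H}$ ($I{\left(H \right)} = \frac{1}{H + \frac{1}{2} \cdot 3 \left(6 + 3\right)} = \frac{1}{H + \frac{1}{2} \cdot 3 \cdot 9} = \frac{1}{H + \frac{27}{2}} = \frac{1}{\frac{27}{2} + H}$)
$I{\left(-5 \right)} h{\left(120 \right)} = \frac{2}{27 + 2 \left(-5\right)} 0 = \frac{2}{27 - 10} \cdot 0 = \frac{2}{17} \cdot 0 = 0$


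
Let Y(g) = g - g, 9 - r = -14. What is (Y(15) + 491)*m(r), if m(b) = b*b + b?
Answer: 271032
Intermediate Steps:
r = 23 (r = 9 - 1*(-14) = 9 + 14 = 23)
m(b) = b + b² (m(b) = b² + b = b + b²)
Y(g) = 0
(Y(15) + 491)*m(r) = (0 + 491)*(23*(1 + 23)) = 491*(23*24) = 491*552 = 271032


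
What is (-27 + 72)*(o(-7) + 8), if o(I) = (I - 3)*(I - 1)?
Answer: 3960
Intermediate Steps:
o(I) = (-1 + I)*(-3 + I) (o(I) = (-3 + I)*(-1 + I) = (-1 + I)*(-3 + I))
(-27 + 72)*(o(-7) + 8) = (-27 + 72)*((3 + (-7)² - 4*(-7)) + 8) = 45*((3 + 49 + 28) + 8) = 45*(80 + 8) = 45*88 = 3960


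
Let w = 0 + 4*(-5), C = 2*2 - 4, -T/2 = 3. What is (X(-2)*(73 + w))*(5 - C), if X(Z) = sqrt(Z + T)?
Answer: 530*I*sqrt(2) ≈ 749.53*I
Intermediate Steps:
T = -6 (T = -2*3 = -6)
C = 0 (C = 4 - 4 = 0)
w = -20 (w = 0 - 20 = -20)
X(Z) = sqrt(-6 + Z) (X(Z) = sqrt(Z - 6) = sqrt(-6 + Z))
(X(-2)*(73 + w))*(5 - C) = (sqrt(-6 - 2)*(73 - 20))*(5 - 1*0) = (sqrt(-8)*53)*(5 + 0) = ((2*I*sqrt(2))*53)*5 = (106*I*sqrt(2))*5 = 530*I*sqrt(2)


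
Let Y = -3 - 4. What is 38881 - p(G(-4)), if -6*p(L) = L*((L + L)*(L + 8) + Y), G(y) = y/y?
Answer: 233297/6 ≈ 38883.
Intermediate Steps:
G(y) = 1
Y = -7
p(L) = -L*(-7 + 2*L*(8 + L))/6 (p(L) = -L*((L + L)*(L + 8) - 7)/6 = -L*((2*L)*(8 + L) - 7)/6 = -L*(2*L*(8 + L) - 7)/6 = -L*(-7 + 2*L*(8 + L))/6)
38881 - p(G(-4)) = 38881 - (7 - 16*1 - 2*1²)/6 = 38881 - (7 - 16 - 2*1)/6 = 38881 - (7 - 16 - 2)/6 = 38881 - (-11)/6 = 38881 - 1*(-11/6) = 38881 + 11/6 = 233297/6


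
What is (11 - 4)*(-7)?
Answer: -49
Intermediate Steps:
(11 - 4)*(-7) = 7*(-7) = -49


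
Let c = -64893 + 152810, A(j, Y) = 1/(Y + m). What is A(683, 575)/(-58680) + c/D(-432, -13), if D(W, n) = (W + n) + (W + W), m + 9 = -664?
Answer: -72225573653/1075369680 ≈ -67.163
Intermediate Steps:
m = -673 (m = -9 - 664 = -673)
A(j, Y) = 1/(-673 + Y) (A(j, Y) = 1/(Y - 673) = 1/(-673 + Y))
D(W, n) = n + 3*W (D(W, n) = (W + n) + 2*W = n + 3*W)
c = 87917
A(683, 575)/(-58680) + c/D(-432, -13) = 1/((-673 + 575)*(-58680)) + 87917/(-13 + 3*(-432)) = -1/58680/(-98) + 87917/(-13 - 1296) = -1/98*(-1/58680) + 87917/(-1309) = 1/5750640 + 87917*(-1/1309) = 1/5750640 - 87917/1309 = -72225573653/1075369680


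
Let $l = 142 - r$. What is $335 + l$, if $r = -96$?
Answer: $573$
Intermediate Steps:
$l = 238$ ($l = 142 - -96 = 142 + 96 = 238$)
$335 + l = 335 + 238 = 573$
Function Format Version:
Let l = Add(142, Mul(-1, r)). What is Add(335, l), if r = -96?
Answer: 573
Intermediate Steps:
l = 238 (l = Add(142, Mul(-1, -96)) = Add(142, 96) = 238)
Add(335, l) = Add(335, 238) = 573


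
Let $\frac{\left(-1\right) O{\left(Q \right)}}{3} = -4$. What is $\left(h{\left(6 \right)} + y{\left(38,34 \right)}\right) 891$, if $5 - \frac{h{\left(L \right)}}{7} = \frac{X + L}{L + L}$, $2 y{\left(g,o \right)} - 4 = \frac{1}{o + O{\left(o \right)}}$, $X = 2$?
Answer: $\frac{2651319}{92} \approx 28819.0$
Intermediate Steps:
$O{\left(Q \right)} = 12$ ($O{\left(Q \right)} = \left(-3\right) \left(-4\right) = 12$)
$y{\left(g,o \right)} = 2 + \frac{1}{2 \left(12 + o\right)}$ ($y{\left(g,o \right)} = 2 + \frac{1}{2 \left(o + 12\right)} = 2 + \frac{1}{2 \left(12 + o\right)}$)
$h{\left(L \right)} = 35 - \frac{7 \left(2 + L\right)}{2 L}$ ($h{\left(L \right)} = 35 - 7 \frac{2 + L}{L + L} = 35 - 7 \frac{2 + L}{2 L} = 35 - \frac{7 \left(2 + L\right)}{2 L}$)
$\left(h{\left(6 \right)} + y{\left(38,34 \right)}\right) 891 = \left(\left(\frac{63}{2} - \frac{7}{6}\right) + \frac{49 + 4 \cdot 34}{2 \left(12 + 34\right)}\right) 891 = \left(\left(\frac{63}{2} - \frac{7}{6}\right) + \frac{49 + 136}{2 \cdot 46}\right) 891 = \left(\left(\frac{63}{2} - \frac{7}{6}\right) + \frac{1}{2} \cdot \frac{1}{46} \cdot 185\right) 891 = \left(\frac{91}{3} + \frac{185}{92}\right) 891 = \frac{8927}{276} \cdot 891 = \frac{2651319}{92}$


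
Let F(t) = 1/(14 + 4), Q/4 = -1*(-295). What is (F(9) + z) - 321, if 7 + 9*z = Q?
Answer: -3431/18 ≈ -190.61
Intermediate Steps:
Q = 1180 (Q = 4*(-1*(-295)) = 4*295 = 1180)
z = 391/3 (z = -7/9 + (1/9)*1180 = -7/9 + 1180/9 = 391/3 ≈ 130.33)
F(t) = 1/18
(F(9) + z) - 321 = (1/18 + 391/3) - 321 = 2347/18 - 321 = -3431/18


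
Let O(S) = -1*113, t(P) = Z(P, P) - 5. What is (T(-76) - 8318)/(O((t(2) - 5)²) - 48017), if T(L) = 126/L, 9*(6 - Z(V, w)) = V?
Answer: 316147/1828940 ≈ 0.17286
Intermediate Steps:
Z(V, w) = 6 - V/9
t(P) = 1 - P/9 (t(P) = (6 - P/9) - 5 = 1 - P/9)
O(S) = -113
(T(-76) - 8318)/(O((t(2) - 5)²) - 48017) = (126/(-76) - 8318)/(-113 - 48017) = (126*(-1/76) - 8318)/(-48130) = (-63/38 - 8318)*(-1/48130) = -316147/38*(-1/48130) = 316147/1828940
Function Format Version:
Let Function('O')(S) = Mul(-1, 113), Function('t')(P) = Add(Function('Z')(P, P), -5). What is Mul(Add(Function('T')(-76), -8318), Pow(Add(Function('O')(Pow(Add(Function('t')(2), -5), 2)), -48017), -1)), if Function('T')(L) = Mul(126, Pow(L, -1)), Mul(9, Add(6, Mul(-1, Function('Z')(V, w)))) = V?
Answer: Rational(316147, 1828940) ≈ 0.17286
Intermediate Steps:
Function('Z')(V, w) = Add(6, Mul(Rational(-1, 9), V))
Function('t')(P) = Add(1, Mul(Rational(-1, 9), P)) (Function('t')(P) = Add(Add(6, Mul(Rational(-1, 9), P)), -5) = Add(1, Mul(Rational(-1, 9), P)))
Function('O')(S) = -113
Mul(Add(Function('T')(-76), -8318), Pow(Add(Function('O')(Pow(Add(Function('t')(2), -5), 2)), -48017), -1)) = Mul(Add(Mul(126, Pow(-76, -1)), -8318), Pow(Add(-113, -48017), -1)) = Mul(Add(Mul(126, Rational(-1, 76)), -8318), Pow(-48130, -1)) = Mul(Add(Rational(-63, 38), -8318), Rational(-1, 48130)) = Mul(Rational(-316147, 38), Rational(-1, 48130)) = Rational(316147, 1828940)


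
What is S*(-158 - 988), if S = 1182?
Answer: -1354572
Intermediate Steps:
S*(-158 - 988) = 1182*(-158 - 988) = 1182*(-1146) = -1354572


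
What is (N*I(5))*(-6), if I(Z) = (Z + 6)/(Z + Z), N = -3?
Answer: 99/5 ≈ 19.800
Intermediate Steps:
I(Z) = (6 + Z)/(2*Z) (I(Z) = (6 + Z)/((2*Z)) = (6 + Z)*(1/(2*Z)) = (6 + Z)/(2*Z))
(N*I(5))*(-6) = -3*(6 + 5)/(2*5)*(-6) = -3*11/(2*5)*(-6) = -3*11/10*(-6) = -33/10*(-6) = 99/5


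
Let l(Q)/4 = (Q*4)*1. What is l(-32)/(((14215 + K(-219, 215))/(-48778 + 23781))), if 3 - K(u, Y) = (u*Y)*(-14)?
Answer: -3199616/161243 ≈ -19.843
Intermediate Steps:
K(u, Y) = 3 + 14*Y*u (K(u, Y) = 3 - u*Y*(-14) = 3 - Y*u*(-14) = 3 - (-14)*Y*u = 3 + 14*Y*u)
l(Q) = 16*Q (l(Q) = 4*((Q*4)*1) = 4*((4*Q)*1) = 4*(4*Q) = 16*Q)
l(-32)/(((14215 + K(-219, 215))/(-48778 + 23781))) = (16*(-32))/(((14215 + (3 + 14*215*(-219)))/(-48778 + 23781))) = -512*(-24997/(14215 + (3 - 659190))) = -512*(-24997/(14215 - 659187)) = -512/((-644972*(-1/24997))) = -512/644972/24997 = -512*24997/644972 = -3199616/161243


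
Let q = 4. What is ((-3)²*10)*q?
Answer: 360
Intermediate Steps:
((-3)²*10)*q = ((-3)²*10)*4 = (9*10)*4 = 90*4 = 360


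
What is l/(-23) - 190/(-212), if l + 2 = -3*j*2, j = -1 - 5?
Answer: -1419/2438 ≈ -0.58203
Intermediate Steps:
j = -6
l = 34 (l = -2 - 3*(-6)*2 = -2 + 18*2 = -2 + 36 = 34)
l/(-23) - 190/(-212) = 34/(-23) - 190/(-212) = 34*(-1/23) - 190*(-1/212) = -34/23 + 95/106 = -1419/2438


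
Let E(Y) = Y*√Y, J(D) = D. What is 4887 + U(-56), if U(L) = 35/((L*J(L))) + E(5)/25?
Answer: 2189381/448 + √5/5 ≈ 4887.5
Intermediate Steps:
E(Y) = Y^(3/2)
U(L) = 35/L² + √5/5 (U(L) = 35/((L*L)) + 5^(3/2)/25 = 35/(L²) + (5*√5)*(1/25) = 35/L² + √5/5)
4887 + U(-56) = 4887 + (35/(-56)² + √5/5) = 4887 + (35*(1/3136) + √5/5) = 4887 + (5/448 + √5/5) = 2189381/448 + √5/5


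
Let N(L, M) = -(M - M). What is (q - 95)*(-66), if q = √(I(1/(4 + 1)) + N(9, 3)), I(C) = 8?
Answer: 6270 - 132*√2 ≈ 6083.3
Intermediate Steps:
N(L, M) = 0 (N(L, M) = -1*0 = 0)
q = 2*√2 (q = √(8 + 0) = √8 = 2*√2 ≈ 2.8284)
(q - 95)*(-66) = (2*√2 - 95)*(-66) = (-95 + 2*√2)*(-66) = 6270 - 132*√2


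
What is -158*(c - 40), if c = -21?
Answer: 9638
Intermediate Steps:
-158*(c - 40) = -158*(-21 - 40) = -158*(-61) = 9638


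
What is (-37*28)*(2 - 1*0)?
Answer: -2072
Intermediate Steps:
(-37*28)*(2 - 1*0) = -1036*(2 + 0) = -1036*2 = -2072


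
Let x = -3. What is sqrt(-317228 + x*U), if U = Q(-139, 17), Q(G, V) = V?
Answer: I*sqrt(317279) ≈ 563.28*I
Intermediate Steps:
U = 17
sqrt(-317228 + x*U) = sqrt(-317228 - 3*17) = sqrt(-317228 - 51) = sqrt(-317279) = I*sqrt(317279)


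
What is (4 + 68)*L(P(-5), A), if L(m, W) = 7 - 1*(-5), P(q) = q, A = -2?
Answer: 864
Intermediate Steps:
L(m, W) = 12 (L(m, W) = 7 + 5 = 12)
(4 + 68)*L(P(-5), A) = (4 + 68)*12 = 72*12 = 864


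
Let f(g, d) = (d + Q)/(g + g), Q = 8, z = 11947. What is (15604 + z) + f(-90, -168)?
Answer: 247967/9 ≈ 27552.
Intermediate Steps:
f(g, d) = (8 + d)/(2*g) (f(g, d) = (d + 8)/(g + g) = (8 + d)/((2*g)) = (8 + d)*(1/(2*g)) = (8 + d)/(2*g))
(15604 + z) + f(-90, -168) = (15604 + 11947) + (½)*(8 - 168)/(-90) = 27551 + (½)*(-1/90)*(-160) = 27551 + 8/9 = 247967/9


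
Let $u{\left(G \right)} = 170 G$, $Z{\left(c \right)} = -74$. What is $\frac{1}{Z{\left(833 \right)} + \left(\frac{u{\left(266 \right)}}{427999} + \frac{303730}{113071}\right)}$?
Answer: $- \frac{6913467847}{492295305408} \approx -0.014043$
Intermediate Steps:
$\frac{1}{Z{\left(833 \right)} + \left(\frac{u{\left(266 \right)}}{427999} + \frac{303730}{113071}\right)} = \frac{1}{-74 + \left(\frac{170 \cdot 266}{427999} + \frac{303730}{113071}\right)} = \frac{1}{-74 + \left(45220 \cdot \frac{1}{427999} + 303730 \cdot \frac{1}{113071}\right)} = \frac{1}{-74 + \left(\frac{45220}{427999} + \frac{43390}{16153}\right)} = \frac{1}{-74 + \frac{19301315270}{6913467847}} = \frac{1}{- \frac{492295305408}{6913467847}} = - \frac{6913467847}{492295305408}$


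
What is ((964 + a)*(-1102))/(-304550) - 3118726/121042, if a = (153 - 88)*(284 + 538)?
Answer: 1576428579149/9215835275 ≈ 171.06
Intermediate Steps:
a = 53430 (a = 65*822 = 53430)
((964 + a)*(-1102))/(-304550) - 3118726/121042 = ((964 + 53430)*(-1102))/(-304550) - 3118726/121042 = (54394*(-1102))*(-1/304550) - 3118726*1/121042 = -59942188*(-1/304550) - 1559363/60521 = 29971094/152275 - 1559363/60521 = 1576428579149/9215835275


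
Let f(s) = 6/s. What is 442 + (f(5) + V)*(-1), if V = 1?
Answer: 2199/5 ≈ 439.80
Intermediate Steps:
442 + (f(5) + V)*(-1) = 442 + (6/5 + 1)*(-1) = 442 + (11/5)*(-1) = 442 - 11/5 = 2199/5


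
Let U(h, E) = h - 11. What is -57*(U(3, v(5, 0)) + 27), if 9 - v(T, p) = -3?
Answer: -1083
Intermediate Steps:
v(T, p) = 12 (v(T, p) = 9 - 1*(-3) = 9 + 3 = 12)
U(h, E) = -11 + h
-57*(U(3, v(5, 0)) + 27) = -57*((-11 + 3) + 27) = -57*(-8 + 27) = -57*19 = -1083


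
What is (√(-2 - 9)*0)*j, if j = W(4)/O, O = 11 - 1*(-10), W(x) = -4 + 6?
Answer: 0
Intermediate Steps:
W(x) = 2
O = 21 (O = 11 + 10 = 21)
j = 2/21 ≈ 0.095238
(√(-2 - 9)*0)*j = (√(-2 - 9)*0)*(2/21) = (√(-11)*0)*(2/21) = ((I*√11)*0)*(2/21) = 0*(2/21) = 0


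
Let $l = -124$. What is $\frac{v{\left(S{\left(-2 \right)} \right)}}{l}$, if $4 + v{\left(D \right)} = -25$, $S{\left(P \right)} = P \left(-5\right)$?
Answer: $\frac{29}{124} \approx 0.23387$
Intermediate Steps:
$S{\left(P \right)} = - 5 P$
$v{\left(D \right)} = -29$ ($v{\left(D \right)} = -4 - 25 = -29$)
$\frac{v{\left(S{\left(-2 \right)} \right)}}{l} = - \frac{29}{-124} = \left(-29\right) \left(- \frac{1}{124}\right) = \frac{29}{124}$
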